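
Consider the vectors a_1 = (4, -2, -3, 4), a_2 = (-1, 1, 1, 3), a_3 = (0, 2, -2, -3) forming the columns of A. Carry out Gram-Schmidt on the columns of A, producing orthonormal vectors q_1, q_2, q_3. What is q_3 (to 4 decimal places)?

a_1 = (4, -2, -3, 4); ‖a_1‖ = 6.7082, so q_1 = (0.5963, -0.2981, -0.4472, 0.5963).
q_1·a_2 = 0.5963·(-1) + (-0.2981)·1 + (-0.4472)·1 + 0.5963·3 = 0.4472.
u_2 = a_2 − 0.4472·q_1 = (-1.2667, 1.1333, 1.2000, 2.7333).
‖u_2‖ = 3.4351, so q_2 = (-0.3687, 0.3299, 0.3493, 0.7957).
q_1·a_3 = 0.5963·0 + (-0.2981)·2 + (-0.4472)·(-2) + 0.5963·(-3) = -1.4907; q_2·a_3 = (-0.3687)·0 + 0.3299·2 + 0.3493·(-2) + 0.7957·(-3) = -2.4259.
u_3 = a_3 + 1.4907·q_1 + 2.4259·q_2 = (-0.0056, 2.3559, -1.8192, -0.1808).
‖u_3‖ = 2.9821, so q_3 = (-0.0019, 0.7900, -0.6101, -0.0606).

q_3 = (-0.0019, 0.7900, -0.6101, -0.0606)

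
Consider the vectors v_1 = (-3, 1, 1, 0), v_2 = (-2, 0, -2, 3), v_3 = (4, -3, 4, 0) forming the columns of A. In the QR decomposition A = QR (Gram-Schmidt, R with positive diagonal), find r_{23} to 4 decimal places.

v_1 = (-3, 1, 1, 0); ‖v_1‖ = 3.3166, so e_1 = (-0.9045, 0.3015, 0.3015, 0.0000).
e_1·v_2 = (-0.9045)·(-2) + 0.3015·0 + 0.3015·(-2) + 0.0000·3 = 1.2060.
u_2 = v_2 − 1.2060·e_1 = (-0.9091, -0.3636, -2.3636, 3.0000).
‖u_2‖ = 3.9428, so e_2 = (-0.2306, -0.0922, -0.5995, 0.7609).
r_{23} = e_2·v_3 = -3.0435.

r_{23} = -3.0435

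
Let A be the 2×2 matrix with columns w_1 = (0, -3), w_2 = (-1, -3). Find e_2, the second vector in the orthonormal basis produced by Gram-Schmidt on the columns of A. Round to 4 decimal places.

w_1 = (0, -3); ‖w_1‖ = 3.0000, so e_1 = (0.0000, -1.0000).
e_1·w_2 = 0.0000·(-1) + (-1.0000)·(-3) = 3.0000.
u_2 = w_2 − 3.0000·e_1 = (-1.0000, 0.0000).
‖u_2‖ = 1.0000, so e_2 = (-1.0000, 0.0000).

e_2 = (-1.0000, 0.0000)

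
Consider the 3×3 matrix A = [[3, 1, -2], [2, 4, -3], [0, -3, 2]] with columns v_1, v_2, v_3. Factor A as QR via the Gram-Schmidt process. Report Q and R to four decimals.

q_1 = v_1/‖v_1‖ = (3, 2, 0)/3.6056 = (0.8321, 0.5547, 0.0000).
r_{12} = q_1·v_2 = 3.0509.
u_2 = v_2 − 3.0509·q_1 = (-1.5385, 2.3077, -3.0000).
‖u_2‖ = 4.0856, so q_2 = (-0.3766, 0.5648, -0.7343).
r_{13} = q_1·v_3 = -3.3282; r_{23} = q_2·v_3 = -2.4100.
u_3 = v_3 + 3.3282·q_1 + 2.4100·q_2 = (-0.1382, 0.2074, 0.2304).
‖u_3‖ = 0.3394, so q_3 = (-0.4073, 0.6110, 0.6788).

Q = [[0.8321, -0.3766, -0.4073], [0.5547, 0.5648, 0.6110], [0.0000, -0.7343, 0.6788]], R = [[3.6056, 3.0509, -3.3282], [0.0000, 4.0856, -2.4100], [0.0000, 0.0000, 0.3394]]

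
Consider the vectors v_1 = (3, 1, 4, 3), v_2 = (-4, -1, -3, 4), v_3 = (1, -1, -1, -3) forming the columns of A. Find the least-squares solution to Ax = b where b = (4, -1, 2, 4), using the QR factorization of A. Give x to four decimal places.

x = (2.0204, 1.1497, 2.2517)

q_1 = v_1/‖v_1‖ = (3, 1, 4, 3)/5.9161 = (0.5071, 0.1690, 0.6761, 0.5071).
r_{12} = q_1·v_2 = -2.1974.
u_2 = v_2 + 2.1974·q_1 = (-2.8857, -0.6286, -1.5143, 5.1143).
‖u_2‖ = 6.0968, so q_2 = (-0.4733, -0.1031, -0.2484, 0.8388).
r_{13} = q_1·v_3 = -1.8593; r_{23} = q_2·v_3 = -2.6384.
u_3 = v_3 + 1.8593·q_1 + 2.6384·q_2 = (0.6941, -0.9577, -0.3982, 0.1560).
‖u_3‖ = 1.2577, so q_3 = (0.5519, -0.7615, -0.3166, 0.1241).
Qᵀb = (5.2400, 1.0685, 2.8320).
Back-substitute: x_3 = 2.8320/1.2577 = 2.2517.
x_2 = (1.0685 + 2.6384·2.2517)/6.0968 = 1.1497.
x_1 = (5.2400 + 2.1974·1.1497 + 1.8593·2.2517)/5.9161 = 2.0204.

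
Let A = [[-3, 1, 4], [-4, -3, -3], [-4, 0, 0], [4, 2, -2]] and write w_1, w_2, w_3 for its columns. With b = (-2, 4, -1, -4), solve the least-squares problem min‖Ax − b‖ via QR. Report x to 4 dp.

x = (0.3088, -2.1676, 0.3441)

e_1 = w_1/‖w_1‖ = (-3, -4, -4, 4)/7.5498 = (-0.3974, -0.5298, -0.5298, 0.5298).
r_{12} = e_1·w_2 = 2.2517.
u_2 = w_2 − 2.2517·e_1 = (1.8947, -1.8070, 1.1930, 0.8070).
‖u_2‖ = 2.9883, so e_2 = (0.6341, -0.6047, 0.3992, 0.2701).
r_{13} = e_1·w_3 = -1.0596; r_{23} = e_2·w_3 = 3.8102.
u_3 = w_3 + 1.0596·e_1 − 3.8102·e_2 = (1.1631, -1.2574, -2.0825, -2.4676).
‖u_3‖ = 3.6551, so e_3 = (0.3182, -0.3440, -0.5698, -0.6751).
Qᵀb = (-2.9140, -5.1664, 1.2578).
Back-substitute: x_3 = 1.2578/3.6551 = 0.3441.
x_2 = (-5.1664 − 3.8102·0.3441)/2.9883 = -2.1676.
x_1 = (-2.9140 − 2.2517·(-2.1676) + 1.0596·0.3441)/7.5498 = 0.3088.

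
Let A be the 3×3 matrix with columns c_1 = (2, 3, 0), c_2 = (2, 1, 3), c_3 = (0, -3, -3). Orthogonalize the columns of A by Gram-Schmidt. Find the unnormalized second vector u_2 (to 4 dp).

u_2 = (0.9231, -0.6154, 3.0000)

e_1 = c_1/‖c_1‖ = (2, 3, 0)/3.6056 = (0.5547, 0.8321, 0.0000).
r_{12} = e_1·c_2 = 1.9415.
u_2 = c_2 − 1.9415·e_1 = (0.9231, -0.6154, 3.0000).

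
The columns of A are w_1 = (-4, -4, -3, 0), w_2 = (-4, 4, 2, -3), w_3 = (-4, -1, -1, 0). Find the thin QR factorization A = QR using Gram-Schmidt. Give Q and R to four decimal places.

Q = [[-0.6247, -0.6903, -0.3584], [-0.6247, 0.5141, 0.2046], [-0.4685, 0.2350, 0.2051], [0.0000, -0.4516, 0.8875]], R = [[6.4031, -0.9370, 3.5920], [0.0000, 6.6424, 2.0122], [0.0000, 0.0000, 1.0240]]

q_1 = w_1/‖w_1‖ = (-4, -4, -3, 0)/6.4031 = (-0.6247, -0.6247, -0.4685, 0.0000).
r_{12} = q_1·w_2 = -0.9370.
u_2 = w_2 + 0.9370·q_1 = (-4.5854, 3.4146, 1.5610, -3.0000).
‖u_2‖ = 6.6424, so q_2 = (-0.6903, 0.5141, 0.2350, -0.4516).
r_{13} = q_1·w_3 = 3.5920; r_{23} = q_2·w_3 = 2.0122.
u_3 = w_3 − 3.5920·q_1 − 2.0122·q_2 = (-0.3671, 0.2095, 0.2101, 0.9088).
‖u_3‖ = 1.0240, so q_3 = (-0.3584, 0.2046, 0.2051, 0.8875).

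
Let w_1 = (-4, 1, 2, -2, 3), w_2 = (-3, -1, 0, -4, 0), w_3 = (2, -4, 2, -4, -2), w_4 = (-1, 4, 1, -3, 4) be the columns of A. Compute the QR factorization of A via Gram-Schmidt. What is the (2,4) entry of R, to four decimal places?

r_{24} = -1.1849

w_1 = (-4, 1, 2, -2, 3); ‖w_1‖ = 5.8310, so e_1 = (-0.6860, 0.1715, 0.3430, -0.3430, 0.5145).
e_1·w_2 = (-0.6860)·(-3) + 0.1715·(-1) + 0.3430·0 + (-0.3430)·(-4) + 0.5145·0 = 3.2585.
u_2 = w_2 − 3.2585·e_1 = (-0.7647, -1.5588, -1.1176, -2.8824, -1.6765).
‖u_2‖ = 3.9220, so e_2 = (-0.1950, -0.3975, -0.2850, -0.7349, -0.4274).
r_{24} = e_2·w_4 = -1.1849.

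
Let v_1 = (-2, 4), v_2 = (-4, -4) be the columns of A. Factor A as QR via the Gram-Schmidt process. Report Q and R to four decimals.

e_1 = v_1/‖v_1‖ = (-2, 4)/4.4721 = (-0.4472, 0.8944).
r_{12} = e_1·v_2 = -1.7889.
u_2 = v_2 + 1.7889·e_1 = (-4.8000, -2.4000).
‖u_2‖ = 5.3666, so e_2 = (-0.8944, -0.4472).

Q = [[-0.4472, -0.8944], [0.8944, -0.4472]], R = [[4.4721, -1.7889], [0.0000, 5.3666]]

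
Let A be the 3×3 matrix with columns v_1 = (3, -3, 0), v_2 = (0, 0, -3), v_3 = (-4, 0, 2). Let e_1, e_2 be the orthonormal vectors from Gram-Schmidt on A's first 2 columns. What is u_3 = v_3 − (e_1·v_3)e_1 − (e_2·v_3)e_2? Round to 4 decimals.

u_3 = (-2.0000, -2.0000, 0.0000)

v_1 = (3, -3, 0); ‖v_1‖ = 4.2426, so e_1 = (0.7071, -0.7071, 0.0000).
e_1·v_2 = 0.7071·0 + (-0.7071)·0 + 0.0000·(-3) = 0.0000.
u_2 = v_2 + 0.0000·e_1 = (0.0000, 0.0000, -3.0000).
‖u_2‖ = 3.0000, so e_2 = (0.0000, 0.0000, -1.0000).
e_1·v_3 = 0.7071·(-4) + (-0.7071)·0 + 0.0000·2 = -2.8284; e_2·v_3 = 0.0000·(-4) + 0.0000·0 + (-1.0000)·2 = -2.0000.
u_3 = v_3 + 2.8284·e_1 + 2.0000·e_2 = (-2.0000, -2.0000, 0.0000).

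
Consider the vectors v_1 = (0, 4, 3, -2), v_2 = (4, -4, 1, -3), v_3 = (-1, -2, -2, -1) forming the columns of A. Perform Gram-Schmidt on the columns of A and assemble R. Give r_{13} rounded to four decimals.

e_1 = v_1/‖v_1‖ = (0, 4, 3, -2)/5.3852 = (0.0000, 0.7428, 0.5571, -0.3714).
r_{13} = e_1·v_3 = -2.2283.

r_{13} = -2.2283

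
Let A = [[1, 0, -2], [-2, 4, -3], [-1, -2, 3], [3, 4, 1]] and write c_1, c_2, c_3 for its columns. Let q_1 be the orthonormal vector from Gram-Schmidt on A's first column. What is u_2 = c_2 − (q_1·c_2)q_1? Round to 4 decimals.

u_2 = (-0.4000, 4.8000, -1.6000, 2.8000)

q_1 = c_1/‖c_1‖ = (1, -2, -1, 3)/3.8730 = (0.2582, -0.5164, -0.2582, 0.7746).
r_{12} = q_1·c_2 = 1.5492.
u_2 = c_2 − 1.5492·q_1 = (-0.4000, 4.8000, -1.6000, 2.8000).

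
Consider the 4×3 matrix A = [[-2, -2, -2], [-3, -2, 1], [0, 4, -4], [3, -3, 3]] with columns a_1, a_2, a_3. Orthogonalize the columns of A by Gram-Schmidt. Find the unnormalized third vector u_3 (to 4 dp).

u_3 = (-2.4497, 1.0372, -1.1531, -0.5959)

a_1 = (-2, -3, 0, 3); ‖a_1‖ = 4.6904, so q_1 = (-0.4264, -0.6396, 0.0000, 0.6396).
q_1·a_2 = (-0.4264)·(-2) + (-0.6396)·(-2) + 0.0000·4 + 0.6396·(-3) = 0.2132.
u_2 = a_2 − 0.2132·q_1 = (-1.9091, -1.8636, 4.0000, -3.1364).
‖u_2‖ = 5.7406, so q_2 = (-0.3326, -0.3246, 0.6968, -0.5463).
q_1·a_3 = (-0.4264)·(-2) + (-0.6396)·1 + 0.0000·(-4) + 0.6396·3 = 2.1320; q_2·a_3 = (-0.3326)·(-2) + (-0.3246)·1 + 0.6968·(-4) + (-0.5463)·3 = -4.0857.
u_3 = a_3 − 2.1320·q_1 + 4.0857·q_2 = (-2.4497, 1.0372, -1.1531, -0.5959).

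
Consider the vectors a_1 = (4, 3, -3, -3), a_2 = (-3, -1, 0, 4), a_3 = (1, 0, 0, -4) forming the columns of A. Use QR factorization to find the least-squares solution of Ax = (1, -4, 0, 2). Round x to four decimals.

x = (-0.4918, -0.6941, -0.7247)

q_1 = a_1/‖a_1‖ = (4, 3, -3, -3)/6.5574 = (0.6100, 0.4575, -0.4575, -0.4575).
r_{12} = q_1·a_2 = -4.1175.
u_2 = a_2 + 4.1175·q_1 = (-0.4884, 0.8837, -1.8837, 2.1163).
‖u_2‖ = 3.0077, so q_2 = (-0.1624, 0.2938, -0.6263, 0.7036).
r_{13} = q_1·a_3 = 2.4400; r_{23} = q_2·a_3 = -2.9768.
u_3 = a_3 − 2.4400·q_1 + 2.9768·q_2 = (-0.9717, -0.2416, -0.7481, -0.7892).
‖u_3‖ = 1.4782, so q_3 = (-0.6574, -0.1635, -0.5061, -0.5339).
Qᵀb = (-2.1350, 0.0696, -1.0713).
Back-substitute: x_3 = -1.0713/1.4782 = -0.7247.
x_2 = (0.0696 + 2.9768·(-0.7247))/3.0077 = -0.6941.
x_1 = (-2.1350 + 4.1175·(-0.6941) − 2.4400·(-0.7247))/6.5574 = -0.4918.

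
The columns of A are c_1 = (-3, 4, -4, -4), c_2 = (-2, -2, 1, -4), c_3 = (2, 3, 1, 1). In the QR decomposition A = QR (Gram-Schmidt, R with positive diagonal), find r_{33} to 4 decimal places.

r_{33} = 2.8367

c_1 = (-3, 4, -4, -4); ‖c_1‖ = 7.5498, so q_1 = (-0.3974, 0.5298, -0.5298, -0.5298).
q_1·c_2 = (-0.3974)·(-2) + 0.5298·(-2) + (-0.5298)·1 + (-0.5298)·(-4) = 1.3245.
u_2 = c_2 − 1.3245·q_1 = (-1.4737, -2.7018, 1.7018, -3.2982).
‖u_2‖ = 4.8214, so q_2 = (-0.3057, -0.5604, 0.3530, -0.6841).
q_1·c_3 = (-0.3974)·2 + 0.5298·3 + (-0.5298)·1 + (-0.5298)·1 = -0.2649; q_2·c_3 = (-0.3057)·2 + (-0.5604)·3 + 0.3530·1 + (-0.6841)·1 = -2.6236.
u_3 = c_3 + 0.2649·q_1 + 2.6236·q_2 = (1.0928, 1.6702, 1.7857, -0.9351).
r_{33} = ‖u_3‖ = 2.8367.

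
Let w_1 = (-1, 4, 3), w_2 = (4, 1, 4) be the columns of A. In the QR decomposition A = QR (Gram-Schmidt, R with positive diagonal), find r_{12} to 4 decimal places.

r_{12} = 2.3534

q_1 = w_1/‖w_1‖ = (-1, 4, 3)/5.0990 = (-0.1961, 0.7845, 0.5883).
r_{12} = q_1·w_2 = 2.3534.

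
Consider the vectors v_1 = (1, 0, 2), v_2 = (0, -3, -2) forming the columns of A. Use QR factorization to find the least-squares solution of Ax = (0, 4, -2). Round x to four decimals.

q_1 = v_1/‖v_1‖ = (1, 0, 2)/2.2361 = (0.4472, 0.0000, 0.8944).
r_{12} = q_1·v_2 = -1.7889.
u_2 = v_2 + 1.7889·q_1 = (0.8000, -3.0000, -0.4000).
‖u_2‖ = 3.1305, so q_2 = (0.2556, -0.9583, -0.1278).
Qᵀb = (-1.7889, -3.5777).
Back-substitute: x_2 = -3.5777/3.1305 = -1.1429.
x_1 = (-1.7889 + 1.7889·(-1.1429))/2.2361 = -1.7143.

x = (-1.7143, -1.1429)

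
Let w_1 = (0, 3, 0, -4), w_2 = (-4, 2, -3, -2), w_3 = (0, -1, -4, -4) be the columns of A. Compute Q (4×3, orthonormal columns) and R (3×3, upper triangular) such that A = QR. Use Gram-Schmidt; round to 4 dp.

e_1 = w_1/‖w_1‖ = (0, 3, 0, -4)/5.0000 = (0.0000, 0.6000, 0.0000, -0.8000).
r_{12} = e_1·w_2 = 2.8000.
u_2 = w_2 − 2.8000·e_1 = (-4.0000, 0.3200, -3.0000, 0.2400).
‖u_2‖ = 5.0160, so e_2 = (-0.7975, 0.0638, -0.5981, 0.0478).
r_{13} = e_1·w_3 = 2.6000; r_{23} = e_2·w_3 = 2.1372.
u_3 = w_3 − 2.6000·e_1 − 2.1372·e_2 = (1.7043, -2.6963, -2.7218, -2.0223).
‖u_3‖ = 4.6554, so e_3 = (0.3661, -0.5792, -0.5847, -0.4344).

Q = [[0.0000, -0.7975, 0.3661], [0.6000, 0.0638, -0.5792], [0.0000, -0.5981, -0.5847], [-0.8000, 0.0478, -0.4344]], R = [[5.0000, 2.8000, 2.6000], [0.0000, 5.0160, 2.1372], [0.0000, 0.0000, 4.6554]]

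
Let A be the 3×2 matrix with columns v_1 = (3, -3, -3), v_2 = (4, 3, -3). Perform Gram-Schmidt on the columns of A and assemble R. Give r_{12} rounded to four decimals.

v_1 = (3, -3, -3); ‖v_1‖ = 5.1962, so e_1 = (0.5774, -0.5774, -0.5774).
r_{12} = e_1·v_2 = 2.3094.

r_{12} = 2.3094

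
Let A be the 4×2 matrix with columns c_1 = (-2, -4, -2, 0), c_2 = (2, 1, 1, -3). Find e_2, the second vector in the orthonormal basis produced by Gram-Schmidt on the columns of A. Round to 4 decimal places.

c_1 = (-2, -4, -2, 0); ‖c_1‖ = 4.8990, so e_1 = (-0.4082, -0.8165, -0.4082, 0.0000).
e_1·c_2 = (-0.4082)·2 + (-0.8165)·1 + (-0.4082)·1 + 0.0000·(-3) = -2.0412.
u_2 = c_2 + 2.0412·e_1 = (1.1667, -0.6667, 0.1667, -3.0000).
‖u_2‖ = 3.2914, so e_2 = (0.3545, -0.2025, 0.0506, -0.9115).

e_2 = (0.3545, -0.2025, 0.0506, -0.9115)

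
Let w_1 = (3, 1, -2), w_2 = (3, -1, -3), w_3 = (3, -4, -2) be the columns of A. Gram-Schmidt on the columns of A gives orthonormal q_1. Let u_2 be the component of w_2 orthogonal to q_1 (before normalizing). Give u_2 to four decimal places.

u_2 = (0.0000, -2.0000, -1.0000)

q_1 = w_1/‖w_1‖ = (3, 1, -2)/3.7417 = (0.8018, 0.2673, -0.5345).
r_{12} = q_1·w_2 = 3.7417.
u_2 = w_2 − 3.7417·q_1 = (0.0000, -2.0000, -1.0000).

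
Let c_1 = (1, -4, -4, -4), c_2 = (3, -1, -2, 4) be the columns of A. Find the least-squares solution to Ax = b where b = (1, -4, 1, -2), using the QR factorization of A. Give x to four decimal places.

c_1 = (1, -4, -4, -4); ‖c_1‖ = 7.0000, so e_1 = (0.1429, -0.5714, -0.5714, -0.5714).
e_1·c_2 = 0.1429·3 + (-0.5714)·(-1) + (-0.5714)·(-2) + (-0.5714)·4 = -0.1429.
u_2 = c_2 + 0.1429·e_1 = (3.0204, -1.0816, -2.0816, 3.9184).
‖u_2‖ = 5.4754, so e_2 = (0.5516, -0.1975, -0.3802, 0.7156).
Qᵀb = (3.0000, -0.4696).
Back-substitute: x_2 = -0.4696/5.4754 = -0.0858.
x_1 = (3.0000 + 0.1429·(-0.0858))/7.0000 = 0.4268.

x = (0.4268, -0.0858)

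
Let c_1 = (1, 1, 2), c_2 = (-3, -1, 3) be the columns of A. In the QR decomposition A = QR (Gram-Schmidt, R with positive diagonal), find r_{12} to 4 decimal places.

r_{12} = 0.8165

c_1 = (1, 1, 2); ‖c_1‖ = 2.4495, so e_1 = (0.4082, 0.4082, 0.8165).
r_{12} = e_1·c_2 = 0.8165.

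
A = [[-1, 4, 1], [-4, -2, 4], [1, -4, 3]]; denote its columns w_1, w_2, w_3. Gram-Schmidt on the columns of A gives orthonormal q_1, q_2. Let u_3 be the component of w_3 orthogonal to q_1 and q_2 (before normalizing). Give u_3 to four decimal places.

w_1 = (-1, -4, 1); ‖w_1‖ = 4.2426, so q_1 = (-0.2357, -0.9428, 0.2357).
q_1·w_2 = (-0.2357)·4 + (-0.9428)·(-2) + 0.2357·(-4) = 0.0000.
u_2 = w_2 + 0.0000·q_1 = (4.0000, -2.0000, -4.0000).
‖u_2‖ = 6.0000, so q_2 = (0.6667, -0.3333, -0.6667).
q_1·w_3 = (-0.2357)·1 + (-0.9428)·4 + 0.2357·3 = -3.2998; q_2·w_3 = 0.6667·1 + (-0.3333)·4 + (-0.6667)·3 = -2.6667.
u_3 = w_3 + 3.2998·q_1 + 2.6667·q_2 = (2.0000, 0.0000, 2.0000).

u_3 = (2.0000, 0.0000, 2.0000)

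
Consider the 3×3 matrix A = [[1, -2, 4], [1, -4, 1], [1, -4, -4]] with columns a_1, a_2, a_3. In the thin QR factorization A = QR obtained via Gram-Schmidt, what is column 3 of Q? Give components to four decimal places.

q_3 = (0.0000, 0.7071, -0.7071)

q_1 = a_1/‖a_1‖ = (1, 1, 1)/1.7321 = (0.5774, 0.5774, 0.5774).
r_{12} = q_1·a_2 = -5.7735.
u_2 = a_2 + 5.7735·q_1 = (1.3333, -0.6667, -0.6667).
‖u_2‖ = 1.6330, so q_2 = (0.8165, -0.4082, -0.4082).
r_{13} = q_1·a_3 = 0.5774; r_{23} = q_2·a_3 = 4.4907.
u_3 = a_3 − 0.5774·q_1 − 4.4907·q_2 = (0.0000, 2.5000, -2.5000).
‖u_3‖ = 3.5355, so q_3 = (0.0000, 0.7071, -0.7071).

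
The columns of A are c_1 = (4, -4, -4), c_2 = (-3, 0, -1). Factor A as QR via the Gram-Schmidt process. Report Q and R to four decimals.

c_1 = (4, -4, -4); ‖c_1‖ = 6.9282, so e_1 = (0.5774, -0.5774, -0.5774).
e_1·c_2 = 0.5774·(-3) + (-0.5774)·0 + (-0.5774)·(-1) = -1.1547.
u_2 = c_2 + 1.1547·e_1 = (-2.3333, -0.6667, -1.6667).
‖u_2‖ = 2.9439, so e_2 = (-0.7926, -0.2265, -0.5661).

Q = [[0.5774, -0.7926], [-0.5774, -0.2265], [-0.5774, -0.5661]], R = [[6.9282, -1.1547], [0.0000, 2.9439]]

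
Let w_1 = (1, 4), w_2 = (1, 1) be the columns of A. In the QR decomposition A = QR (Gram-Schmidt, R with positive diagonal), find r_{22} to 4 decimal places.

r_{22} = 0.7276

w_1 = (1, 4); ‖w_1‖ = 4.1231, so e_1 = (0.2425, 0.9701).
e_1·w_2 = 0.2425·1 + 0.9701·1 = 1.2127.
u_2 = w_2 − 1.2127·e_1 = (0.7059, -0.1765).
r_{22} = ‖u_2‖ = 0.7276.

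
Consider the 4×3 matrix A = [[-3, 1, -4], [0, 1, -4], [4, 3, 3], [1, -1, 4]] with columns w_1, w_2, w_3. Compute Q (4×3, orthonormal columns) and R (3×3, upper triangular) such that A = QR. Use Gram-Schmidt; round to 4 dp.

w_1 = (-3, 0, 4, 1); ‖w_1‖ = 5.0990, so q_1 = (-0.5883, 0.0000, 0.7845, 0.1961).
q_1·w_2 = (-0.5883)·1 + 0.0000·1 + 0.7845·3 + 0.1961·(-1) = 1.5689.
u_2 = w_2 − 1.5689·q_1 = (1.9231, 1.0000, 1.7692, -1.3077).
‖u_2‖ = 3.0884, so q_2 = (0.6227, 0.3238, 0.5729, -0.4234).
q_1·w_3 = (-0.5883)·(-4) + 0.0000·(-4) + 0.7845·3 + 0.1961·4 = 5.4913; q_2·w_3 = 0.6227·(-4) + 0.3238·(-4) + 0.5729·3 + (-0.4234)·4 = -3.7609.
u_3 = w_3 − 5.4913·q_1 + 3.7609·q_2 = (1.5726, -2.7823, 0.8468, 1.3306).
‖u_3‖ = 3.5639, so q_3 = (0.4412, -0.7807, 0.2376, 0.3734).

Q = [[-0.5883, 0.6227, 0.4412], [0.0000, 0.3238, -0.7807], [0.7845, 0.5729, 0.2376], [0.1961, -0.4234, 0.3734]], R = [[5.0990, 1.5689, 5.4913], [0.0000, 3.0884, -3.7609], [0.0000, 0.0000, 3.5639]]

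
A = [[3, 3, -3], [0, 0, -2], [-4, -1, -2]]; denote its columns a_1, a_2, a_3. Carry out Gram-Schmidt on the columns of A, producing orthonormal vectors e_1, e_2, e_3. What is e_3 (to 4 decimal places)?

e_3 = (0.0000, -1.0000, 0.0000)

a_1 = (3, 0, -4); ‖a_1‖ = 5.0000, so e_1 = (0.6000, 0.0000, -0.8000).
e_1·a_2 = 0.6000·3 + 0.0000·0 + (-0.8000)·(-1) = 2.6000.
u_2 = a_2 − 2.6000·e_1 = (1.4400, 0.0000, 1.0800).
‖u_2‖ = 1.8000, so e_2 = (0.8000, 0.0000, 0.6000).
e_1·a_3 = 0.6000·(-3) + 0.0000·(-2) + (-0.8000)·(-2) = -0.2000; e_2·a_3 = 0.8000·(-3) + 0.0000·(-2) + 0.6000·(-2) = -3.6000.
u_3 = a_3 + 0.2000·e_1 + 3.6000·e_2 = (0.0000, -2.0000, 0.0000).
‖u_3‖ = 2.0000, so e_3 = (0.0000, -1.0000, 0.0000).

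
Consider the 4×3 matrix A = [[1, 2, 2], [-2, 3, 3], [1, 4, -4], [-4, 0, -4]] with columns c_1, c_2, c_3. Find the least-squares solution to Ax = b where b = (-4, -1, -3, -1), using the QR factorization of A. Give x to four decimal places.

c_1 = (1, -2, 1, -4); ‖c_1‖ = 4.6904, so e_1 = (0.2132, -0.4264, 0.2132, -0.8528).
e_1·c_2 = 0.2132·2 + (-0.4264)·3 + 0.2132·4 + (-0.8528)·0 = 0.0000.
u_2 = c_2 + 0.0000·e_1 = (2.0000, 3.0000, 4.0000, 0.0000).
‖u_2‖ = 5.3852, so e_2 = (0.3714, 0.5571, 0.7428, 0.0000).
e_1·c_3 = 0.2132·2 + (-0.4264)·3 + 0.2132·(-4) + (-0.8528)·(-4) = 1.7056; e_2·c_3 = 0.3714·2 + 0.5571·3 + 0.7428·(-4) + 0.0000·(-4) = -0.5571.
u_3 = c_3 − 1.7056·e_1 + 0.5571·e_2 = (1.8433, 4.0376, -3.9498, -2.5455).
‖u_3‖ = 6.4638, so e_3 = (0.2852, 0.6247, -0.6111, -0.3938).
Qᵀb = (-0.2132, -4.2710, 0.4617).
Back-substitute: x_3 = 0.4617/6.4638 = 0.0714.
x_2 = (-4.2710 + 0.5571·0.0714)/5.3852 = -0.7857.
x_1 = (-0.2132 + 0.0000·(-0.7857) − 1.7056·0.0714)/4.6904 = -0.0714.

x = (-0.0714, -0.7857, 0.0714)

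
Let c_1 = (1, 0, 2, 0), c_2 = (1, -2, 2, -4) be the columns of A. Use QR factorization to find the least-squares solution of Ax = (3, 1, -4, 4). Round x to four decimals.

x = (-0.1000, -0.9000)

c_1 = (1, 0, 2, 0); ‖c_1‖ = 2.2361, so e_1 = (0.4472, 0.0000, 0.8944, 0.0000).
e_1·c_2 = 0.4472·1 + 0.0000·(-2) + 0.8944·2 + 0.0000·(-4) = 2.2361.
u_2 = c_2 − 2.2361·e_1 = (0.0000, -2.0000, 0.0000, -4.0000).
‖u_2‖ = 4.4721, so e_2 = (0.0000, -0.4472, 0.0000, -0.8944).
Qᵀb = (-2.2361, -4.0249).
Back-substitute: x_2 = -4.0249/4.4721 = -0.9000.
x_1 = (-2.2361 − 2.2361·(-0.9000))/2.2361 = -0.1000.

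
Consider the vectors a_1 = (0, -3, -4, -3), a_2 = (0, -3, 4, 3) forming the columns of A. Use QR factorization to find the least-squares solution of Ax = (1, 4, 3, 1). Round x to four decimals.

x = (-0.9667, -0.3667)

q_1 = a_1/‖a_1‖ = (0, -3, -4, -3)/5.8310 = (0.0000, -0.5145, -0.6860, -0.5145).
r_{12} = q_1·a_2 = -2.7440.
u_2 = a_2 + 2.7440·q_1 = (0.0000, -4.4118, 2.1176, 1.5882).
‖u_2‖ = 5.1450, so q_2 = (0.0000, -0.8575, 0.4116, 0.3087).
Qᵀb = (-4.6305, -1.8865).
Back-substitute: x_2 = -1.8865/5.1450 = -0.3667.
x_1 = (-4.6305 + 2.7440·(-0.3667))/5.8310 = -0.9667.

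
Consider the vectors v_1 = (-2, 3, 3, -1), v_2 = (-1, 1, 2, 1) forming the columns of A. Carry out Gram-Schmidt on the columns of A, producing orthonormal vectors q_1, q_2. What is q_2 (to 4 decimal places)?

v_1 = (-2, 3, 3, -1); ‖v_1‖ = 4.7958, so q_1 = (-0.4170, 0.6255, 0.6255, -0.2085).
q_1·v_2 = (-0.4170)·(-1) + 0.6255·1 + 0.6255·2 + (-0.2085)·1 = 2.0851.
u_2 = v_2 − 2.0851·q_1 = (-0.1304, -0.3043, 0.6957, 1.4348).
‖u_2‖ = 1.6285, so q_2 = (-0.0801, -0.1869, 0.4272, 0.8810).

q_2 = (-0.0801, -0.1869, 0.4272, 0.8810)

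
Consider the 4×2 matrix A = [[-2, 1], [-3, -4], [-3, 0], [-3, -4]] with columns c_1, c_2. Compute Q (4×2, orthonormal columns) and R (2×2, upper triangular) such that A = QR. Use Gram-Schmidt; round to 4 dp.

c_1 = (-2, -3, -3, -3); ‖c_1‖ = 5.5678, so e_1 = (-0.3592, -0.5388, -0.5388, -0.5388).
e_1·c_2 = (-0.3592)·1 + (-0.5388)·(-4) + (-0.5388)·0 + (-0.5388)·(-4) = 3.9513.
u_2 = c_2 − 3.9513·e_1 = (2.4194, -1.8710, 2.1290, -1.8710).
‖u_2‖ = 4.1698, so e_2 = (0.5802, -0.4487, 0.5106, -0.4487).

Q = [[-0.3592, 0.5802], [-0.5388, -0.4487], [-0.5388, 0.5106], [-0.5388, -0.4487]], R = [[5.5678, 3.9513], [0.0000, 4.1698]]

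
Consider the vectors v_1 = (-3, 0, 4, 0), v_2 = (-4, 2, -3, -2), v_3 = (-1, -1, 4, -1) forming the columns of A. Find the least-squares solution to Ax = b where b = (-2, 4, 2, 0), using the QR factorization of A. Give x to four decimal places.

q_1 = v_1/‖v_1‖ = (-3, 0, 4, 0)/5.0000 = (-0.6000, 0.0000, 0.8000, 0.0000).
r_{12} = q_1·v_2 = 0.0000.
u_2 = v_2 + 0.0000·q_1 = (-4.0000, 2.0000, -3.0000, -2.0000).
‖u_2‖ = 5.7446, so q_2 = (-0.6963, 0.3482, -0.5222, -0.3482).
r_{13} = q_1·v_3 = 3.8000; r_{23} = q_2·v_3 = -1.3926.
u_3 = v_3 − 3.8000·q_1 + 1.3926·q_2 = (0.3103, -0.5152, 0.2327, -1.4848).
‖u_3‖ = 1.6188, so q_3 = (0.1917, -0.3182, 0.1438, -0.9172).
Qᵀb = (2.8000, 1.7408, -1.3687).
Back-substitute: x_3 = -1.3687/1.6188 = -0.8455.
x_2 = (1.7408 + 1.3926·(-0.8455))/5.7446 = 0.0981.
x_1 = (2.8000 + 0.0000·0.0981 − 3.8000·(-0.8455))/5.0000 = 1.2026.

x = (1.2026, 0.0981, -0.8455)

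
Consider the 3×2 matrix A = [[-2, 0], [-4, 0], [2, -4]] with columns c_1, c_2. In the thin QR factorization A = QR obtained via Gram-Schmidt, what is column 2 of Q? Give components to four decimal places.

q_2 = (-0.1826, -0.3651, -0.9129)

c_1 = (-2, -4, 2); ‖c_1‖ = 4.8990, so q_1 = (-0.4082, -0.8165, 0.4082).
q_1·c_2 = (-0.4082)·0 + (-0.8165)·0 + 0.4082·(-4) = -1.6330.
u_2 = c_2 + 1.6330·q_1 = (-0.6667, -1.3333, -3.3333).
‖u_2‖ = 3.6515, so q_2 = (-0.1826, -0.3651, -0.9129).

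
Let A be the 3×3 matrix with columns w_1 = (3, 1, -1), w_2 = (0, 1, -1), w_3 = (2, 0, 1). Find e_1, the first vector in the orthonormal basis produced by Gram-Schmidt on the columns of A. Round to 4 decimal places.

e_1 = w_1/‖w_1‖ = (3, 1, -1)/3.3166 = (0.9045, 0.3015, -0.3015).

e_1 = (0.9045, 0.3015, -0.3015)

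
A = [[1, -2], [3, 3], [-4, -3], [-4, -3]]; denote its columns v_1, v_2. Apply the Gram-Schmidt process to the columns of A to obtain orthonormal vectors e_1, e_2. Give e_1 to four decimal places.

e_1 = v_1/‖v_1‖ = (1, 3, -4, -4)/6.4807 = (0.1543, 0.4629, -0.6172, -0.6172).

e_1 = (0.1543, 0.4629, -0.6172, -0.6172)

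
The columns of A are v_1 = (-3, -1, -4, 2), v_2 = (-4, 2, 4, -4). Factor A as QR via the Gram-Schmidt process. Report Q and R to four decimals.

v_1 = (-3, -1, -4, 2); ‖v_1‖ = 5.4772, so q_1 = (-0.5477, -0.1826, -0.7303, 0.3651).
q_1·v_2 = (-0.5477)·(-4) + (-0.1826)·2 + (-0.7303)·4 + 0.3651·(-4) = -2.5560.
u_2 = v_2 + 2.5560·q_1 = (-5.4000, 1.5333, 2.1333, -3.0667).
‖u_2‖ = 6.7429, so q_2 = (-0.8008, 0.2274, 0.3164, -0.4548).

Q = [[-0.5477, -0.8008], [-0.1826, 0.2274], [-0.7303, 0.3164], [0.3651, -0.4548]], R = [[5.4772, -2.5560], [0.0000, 6.7429]]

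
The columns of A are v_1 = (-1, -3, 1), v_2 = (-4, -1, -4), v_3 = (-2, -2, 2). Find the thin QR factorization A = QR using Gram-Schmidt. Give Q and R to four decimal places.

Q = [[-0.3015, -0.6570, -0.6909], [-0.9045, -0.0321, 0.4252], [0.3015, -0.7532, 0.5846]], R = [[3.3166, 0.9045, 3.0151], [0.0000, 5.6729, -0.1282], [0.0000, 0.0000, 1.7008]]

q_1 = v_1/‖v_1‖ = (-1, -3, 1)/3.3166 = (-0.3015, -0.9045, 0.3015).
r_{12} = q_1·v_2 = 0.9045.
u_2 = v_2 − 0.9045·q_1 = (-3.7273, -0.1818, -4.2727).
‖u_2‖ = 5.6729, so q_2 = (-0.6570, -0.0321, -0.7532).
r_{13} = q_1·v_3 = 3.0151; r_{23} = q_2·v_3 = -0.1282.
u_3 = v_3 − 3.0151·q_1 + 0.1282·q_2 = (-1.1751, 0.7232, 0.9944).
‖u_3‖ = 1.7008, so q_3 = (-0.6909, 0.4252, 0.5846).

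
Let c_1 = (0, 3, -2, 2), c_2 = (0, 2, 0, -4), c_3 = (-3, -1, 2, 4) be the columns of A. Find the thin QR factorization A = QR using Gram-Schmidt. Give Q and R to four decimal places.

Q = [[0.0000, 0.0000, -0.8087], [0.7276, 0.5293, 0.2567], [-0.4851, -0.0529, 0.5135], [0.4851, -0.8468, 0.1284]], R = [[4.1231, -0.4851, 0.2425], [0.0000, 4.4458, -4.0223], [0.0000, 0.0000, 3.7097]]

e_1 = c_1/‖c_1‖ = (0, 3, -2, 2)/4.1231 = (0.0000, 0.7276, -0.4851, 0.4851).
r_{12} = e_1·c_2 = -0.4851.
u_2 = c_2 + 0.4851·e_1 = (0.0000, 2.3529, -0.2353, -3.7647).
‖u_2‖ = 4.4458, so e_2 = (0.0000, 0.5293, -0.0529, -0.8468).
r_{13} = e_1·c_3 = 0.2425; r_{23} = e_2·c_3 = -4.0223.
u_3 = c_3 − 0.2425·e_1 + 4.0223·e_2 = (-3.0000, 0.9524, 1.9048, 0.4762).
‖u_3‖ = 3.7097, so e_3 = (-0.8087, 0.2567, 0.5135, 0.1284).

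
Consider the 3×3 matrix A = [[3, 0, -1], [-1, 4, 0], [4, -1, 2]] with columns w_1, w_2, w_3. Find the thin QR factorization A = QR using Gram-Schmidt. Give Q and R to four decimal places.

w_1 = (3, -1, 4); ‖w_1‖ = 5.0990, so e_1 = (0.5883, -0.1961, 0.7845).
e_1·w_2 = 0.5883·0 + (-0.1961)·4 + 0.7845·(-1) = -1.5689.
u_2 = w_2 + 1.5689·e_1 = (0.9231, 3.6923, 0.2308).
‖u_2‖ = 3.8129, so e_2 = (0.2421, 0.9684, 0.0605).
e_1·w_3 = 0.5883·(-1) + (-0.1961)·0 + 0.7845·2 = 0.9806; e_2·w_3 = 0.2421·(-1) + 0.9684·0 + 0.0605·2 = -0.1210.
u_3 = w_3 − 0.9806·e_1 + 0.1210·e_2 = (-1.5476, 0.3095, 1.2381).
‖u_3‖ = 2.0059, so e_3 = (-0.7715, 0.1543, 0.6172).

Q = [[0.5883, 0.2421, -0.7715], [-0.1961, 0.9684, 0.1543], [0.7845, 0.0605, 0.6172]], R = [[5.0990, -1.5689, 0.9806], [0.0000, 3.8129, -0.1210], [0.0000, 0.0000, 2.0059]]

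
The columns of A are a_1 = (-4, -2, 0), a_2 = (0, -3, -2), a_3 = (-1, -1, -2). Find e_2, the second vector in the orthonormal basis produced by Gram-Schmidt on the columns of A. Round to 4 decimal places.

a_1 = (-4, -2, 0); ‖a_1‖ = 4.4721, so e_1 = (-0.8944, -0.4472, 0.0000).
e_1·a_2 = (-0.8944)·0 + (-0.4472)·(-3) + 0.0000·(-2) = 1.3416.
u_2 = a_2 − 1.3416·e_1 = (1.2000, -2.4000, -2.0000).
‖u_2‖ = 3.3466, so e_2 = (0.3586, -0.7171, -0.5976).

e_2 = (0.3586, -0.7171, -0.5976)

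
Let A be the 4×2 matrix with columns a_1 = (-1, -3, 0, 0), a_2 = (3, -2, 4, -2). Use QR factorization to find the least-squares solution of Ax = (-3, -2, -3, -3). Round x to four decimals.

x = (1.0280, -0.4268)

a_1 = (-1, -3, 0, 0); ‖a_1‖ = 3.1623, so e_1 = (-0.3162, -0.9487, 0.0000, 0.0000).
e_1·a_2 = (-0.3162)·3 + (-0.9487)·(-2) + 0.0000·4 + 0.0000·(-2) = 0.9487.
u_2 = a_2 − 0.9487·e_1 = (3.3000, -1.1000, 4.0000, -2.0000).
‖u_2‖ = 5.6657, so e_2 = (0.5825, -0.1942, 0.7060, -0.3530).
Qᵀb = (2.8460, -2.4181).
Back-substitute: x_2 = -2.4181/5.6657 = -0.4268.
x_1 = (2.8460 − 0.9487·(-0.4268))/3.1623 = 1.0280.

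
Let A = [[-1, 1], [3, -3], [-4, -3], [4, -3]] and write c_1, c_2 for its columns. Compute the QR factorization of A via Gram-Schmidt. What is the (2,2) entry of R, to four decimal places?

c_1 = (-1, 3, -4, 4); ‖c_1‖ = 6.4807, so e_1 = (-0.1543, 0.4629, -0.6172, 0.6172).
e_1·c_2 = (-0.1543)·1 + 0.4629·(-3) + (-0.6172)·(-3) + 0.6172·(-3) = -1.5430.
u_2 = c_2 + 1.5430·e_1 = (0.7619, -2.2857, -3.9524, -2.0476).
r_{22} = ‖u_2‖ = 5.0615.

r_{22} = 5.0615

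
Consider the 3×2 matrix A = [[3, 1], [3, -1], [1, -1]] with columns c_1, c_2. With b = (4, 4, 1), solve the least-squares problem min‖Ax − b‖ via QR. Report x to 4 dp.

c_1 = (3, 3, 1); ‖c_1‖ = 4.3589, so q_1 = (0.6882, 0.6882, 0.2294).
q_1·c_2 = 0.6882·1 + 0.6882·(-1) + 0.2294·(-1) = -0.2294.
u_2 = c_2 + 0.2294·q_1 = (1.1579, -0.8421, -0.9474).
‖u_2‖ = 1.7168, so q_2 = (0.6745, -0.4905, -0.5518).
Qᵀb = (5.7354, 0.1839).
Back-substitute: x_2 = 0.1839/1.7168 = 0.1071.
x_1 = (5.7354 + 0.2294·0.1071)/4.3589 = 1.3214.

x = (1.3214, 0.1071)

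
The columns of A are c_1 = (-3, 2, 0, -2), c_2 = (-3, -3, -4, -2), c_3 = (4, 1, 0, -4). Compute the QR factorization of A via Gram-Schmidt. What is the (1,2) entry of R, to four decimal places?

r_{12} = 1.6977

c_1 = (-3, 2, 0, -2); ‖c_1‖ = 4.1231, so q_1 = (-0.7276, 0.4851, 0.0000, -0.4851).
r_{12} = q_1·c_2 = 1.6977.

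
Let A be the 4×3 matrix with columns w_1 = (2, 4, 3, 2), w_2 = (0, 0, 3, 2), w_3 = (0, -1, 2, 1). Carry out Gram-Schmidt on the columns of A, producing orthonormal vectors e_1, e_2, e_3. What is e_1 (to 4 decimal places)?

w_1 = (2, 4, 3, 2); ‖w_1‖ = 5.7446, so e_1 = (0.3482, 0.6963, 0.5222, 0.3482).

e_1 = (0.3482, 0.6963, 0.5222, 0.3482)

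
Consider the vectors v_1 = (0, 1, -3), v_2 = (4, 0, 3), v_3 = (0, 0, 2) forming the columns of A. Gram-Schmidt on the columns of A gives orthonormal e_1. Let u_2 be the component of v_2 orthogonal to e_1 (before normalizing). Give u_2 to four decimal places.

v_1 = (0, 1, -3); ‖v_1‖ = 3.1623, so e_1 = (0.0000, 0.3162, -0.9487).
e_1·v_2 = 0.0000·4 + 0.3162·0 + (-0.9487)·3 = -2.8460.
u_2 = v_2 + 2.8460·e_1 = (4.0000, 0.9000, 0.3000).

u_2 = (4.0000, 0.9000, 0.3000)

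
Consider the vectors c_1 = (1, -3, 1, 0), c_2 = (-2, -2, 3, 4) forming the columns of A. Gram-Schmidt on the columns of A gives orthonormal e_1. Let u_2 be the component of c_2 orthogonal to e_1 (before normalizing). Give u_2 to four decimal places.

c_1 = (1, -3, 1, 0); ‖c_1‖ = 3.3166, so e_1 = (0.3015, -0.9045, 0.3015, 0.0000).
e_1·c_2 = 0.3015·(-2) + (-0.9045)·(-2) + 0.3015·3 + 0.0000·4 = 2.1106.
u_2 = c_2 − 2.1106·e_1 = (-2.6364, -0.0909, 2.3636, 4.0000).

u_2 = (-2.6364, -0.0909, 2.3636, 4.0000)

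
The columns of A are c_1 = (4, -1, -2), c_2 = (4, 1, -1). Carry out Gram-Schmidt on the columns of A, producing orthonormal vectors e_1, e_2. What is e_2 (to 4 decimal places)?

e_1 = c_1/‖c_1‖ = (4, -1, -2)/4.5826 = (0.8729, -0.2182, -0.4364).
r_{12} = e_1·c_2 = 3.7097.
u_2 = c_2 − 3.7097·e_1 = (0.7619, 1.8095, 0.6190).
‖u_2‖ = 2.0587, so e_2 = (0.3701, 0.8790, 0.3007).

e_2 = (0.3701, 0.8790, 0.3007)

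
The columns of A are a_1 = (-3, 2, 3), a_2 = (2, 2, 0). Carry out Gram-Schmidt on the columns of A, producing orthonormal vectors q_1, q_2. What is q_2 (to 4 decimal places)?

q_2 = (0.6177, 0.7803, 0.0975)

a_1 = (-3, 2, 3); ‖a_1‖ = 4.6904, so q_1 = (-0.6396, 0.4264, 0.6396).
q_1·a_2 = (-0.6396)·2 + 0.4264·2 + 0.6396·0 = -0.4264.
u_2 = a_2 + 0.4264·q_1 = (1.7273, 2.1818, 0.2727).
‖u_2‖ = 2.7961, so q_2 = (0.6177, 0.7803, 0.0975).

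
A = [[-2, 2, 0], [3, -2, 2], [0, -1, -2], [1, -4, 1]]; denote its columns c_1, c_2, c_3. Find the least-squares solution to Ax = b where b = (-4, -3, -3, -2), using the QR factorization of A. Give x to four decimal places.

q_1 = c_1/‖c_1‖ = (-2, 3, 0, 1)/3.7417 = (-0.5345, 0.8018, 0.0000, 0.2673).
r_{12} = q_1·c_2 = -3.7417.
u_2 = c_2 + 3.7417·q_1 = (0.0000, 1.0000, -1.0000, -3.0000).
‖u_2‖ = 3.3166, so q_2 = (0.0000, 0.3015, -0.3015, -0.9045).
r_{13} = q_1·c_3 = 1.8708; r_{23} = q_2·c_3 = 0.3015.
u_3 = c_3 − 1.8708·q_1 − 0.3015·q_2 = (1.0000, 0.4091, -1.9091, 0.7727).
‖u_3‖ = 2.3257, so q_3 = (0.4300, 0.1759, -0.8209, 0.3322).
Qᵀb = (-0.8018, 1.8091, -0.4495).
Back-substitute: x_3 = -0.4495/2.3257 = -0.1933.
x_2 = (1.8091 − 0.3015·(-0.1933))/3.3166 = 0.5630.
x_1 = (-0.8018 + 3.7417·0.5630 − 1.8708·(-0.1933))/3.7417 = 0.4454.

x = (0.4454, 0.5630, -0.1933)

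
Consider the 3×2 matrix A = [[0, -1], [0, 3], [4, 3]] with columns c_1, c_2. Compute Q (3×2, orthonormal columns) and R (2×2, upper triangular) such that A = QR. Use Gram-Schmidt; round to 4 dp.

c_1 = (0, 0, 4); ‖c_1‖ = 4.0000, so q_1 = (0.0000, 0.0000, 1.0000).
q_1·c_2 = 0.0000·(-1) + 0.0000·3 + 1.0000·3 = 3.0000.
u_2 = c_2 − 3.0000·q_1 = (-1.0000, 3.0000, 0.0000).
‖u_2‖ = 3.1623, so q_2 = (-0.3162, 0.9487, 0.0000).

Q = [[0.0000, -0.3162], [0.0000, 0.9487], [1.0000, 0.0000]], R = [[4.0000, 3.0000], [0.0000, 3.1623]]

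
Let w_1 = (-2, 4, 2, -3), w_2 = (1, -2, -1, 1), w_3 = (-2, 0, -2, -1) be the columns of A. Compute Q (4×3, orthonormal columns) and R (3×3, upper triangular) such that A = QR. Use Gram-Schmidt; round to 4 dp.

Q = [[-0.3482, 0.2132, -0.7071], [0.6963, -0.4264, 0.0000], [0.3482, -0.2132, -0.7071], [-0.5222, -0.8528, 0.0000]], R = [[5.7446, -2.6112, 0.5222], [0.0000, 0.4264, 0.8528], [0.0000, 0.0000, 2.8284]]

w_1 = (-2, 4, 2, -3); ‖w_1‖ = 5.7446, so e_1 = (-0.3482, 0.6963, 0.3482, -0.5222).
e_1·w_2 = (-0.3482)·1 + 0.6963·(-2) + 0.3482·(-1) + (-0.5222)·1 = -2.6112.
u_2 = w_2 + 2.6112·e_1 = (0.0909, -0.1818, -0.0909, -0.3636).
‖u_2‖ = 0.4264, so e_2 = (0.2132, -0.4264, -0.2132, -0.8528).
e_1·w_3 = (-0.3482)·(-2) + 0.6963·0 + 0.3482·(-2) + (-0.5222)·(-1) = 0.5222; e_2·w_3 = 0.2132·(-2) + (-0.4264)·0 + (-0.2132)·(-2) + (-0.8528)·(-1) = 0.8528.
u_3 = w_3 − 0.5222·e_1 − 0.8528·e_2 = (-2.0000, 0.0000, -2.0000, 0.0000).
‖u_3‖ = 2.8284, so e_3 = (-0.7071, 0.0000, -0.7071, 0.0000).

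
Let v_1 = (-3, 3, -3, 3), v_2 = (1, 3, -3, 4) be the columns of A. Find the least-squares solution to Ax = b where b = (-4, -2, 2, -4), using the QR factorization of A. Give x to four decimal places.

x = (0.8362, -1.5593)

v_1 = (-3, 3, -3, 3); ‖v_1‖ = 6.0000, so q_1 = (-0.5000, 0.5000, -0.5000, 0.5000).
q_1·v_2 = (-0.5000)·1 + 0.5000·3 + (-0.5000)·(-3) + 0.5000·4 = 4.5000.
u_2 = v_2 − 4.5000·q_1 = (3.2500, 0.7500, -0.7500, 1.7500).
‖u_2‖ = 3.8406, so q_2 = (0.8462, 0.1953, -0.1953, 0.4557).
Qᵀb = (-2.0000, -5.9887).
Back-substitute: x_2 = -5.9887/3.8406 = -1.5593.
x_1 = (-2.0000 − 4.5000·(-1.5593))/6.0000 = 0.8362.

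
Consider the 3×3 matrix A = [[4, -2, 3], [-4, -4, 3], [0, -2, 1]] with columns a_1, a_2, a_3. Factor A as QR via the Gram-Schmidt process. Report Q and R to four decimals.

Q = [[0.7071, -0.6396, 0.3015], [-0.7071, -0.6396, 0.3015], [0.0000, -0.4264, -0.9045]], R = [[5.6569, 1.4142, 0.0000], [0.0000, 4.6904, -4.2640], [0.0000, 0.0000, 0.9045]]

a_1 = (4, -4, 0); ‖a_1‖ = 5.6569, so q_1 = (0.7071, -0.7071, 0.0000).
q_1·a_2 = 0.7071·(-2) + (-0.7071)·(-4) + 0.0000·(-2) = 1.4142.
u_2 = a_2 − 1.4142·q_1 = (-3.0000, -3.0000, -2.0000).
‖u_2‖ = 4.6904, so q_2 = (-0.6396, -0.6396, -0.4264).
q_1·a_3 = 0.7071·3 + (-0.7071)·3 + 0.0000·1 = 0.0000; q_2·a_3 = (-0.6396)·3 + (-0.6396)·3 + (-0.4264)·1 = -4.2640.
u_3 = a_3 + 0.0000·q_1 + 4.2640·q_2 = (0.2727, 0.2727, -0.8182).
‖u_3‖ = 0.9045, so q_3 = (0.3015, 0.3015, -0.9045).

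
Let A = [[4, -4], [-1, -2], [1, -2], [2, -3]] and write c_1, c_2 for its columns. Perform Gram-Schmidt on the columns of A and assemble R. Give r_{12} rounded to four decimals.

r_{12} = -4.6904

c_1 = (4, -1, 1, 2); ‖c_1‖ = 4.6904, so q_1 = (0.8528, -0.2132, 0.2132, 0.4264).
r_{12} = q_1·c_2 = -4.6904.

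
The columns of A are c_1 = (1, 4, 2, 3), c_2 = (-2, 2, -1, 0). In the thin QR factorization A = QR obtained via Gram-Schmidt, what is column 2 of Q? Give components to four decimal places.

c_1 = (1, 4, 2, 3); ‖c_1‖ = 5.4772, so q_1 = (0.1826, 0.7303, 0.3651, 0.5477).
q_1·c_2 = 0.1826·(-2) + 0.7303·2 + 0.3651·(-1) + 0.5477·0 = 0.7303.
u_2 = c_2 − 0.7303·q_1 = (-2.1333, 1.4667, -1.2667, -0.4000).
‖u_2‖ = 2.9098, so q_2 = (-0.7332, 0.5041, -0.4353, -0.1375).

q_2 = (-0.7332, 0.5041, -0.4353, -0.1375)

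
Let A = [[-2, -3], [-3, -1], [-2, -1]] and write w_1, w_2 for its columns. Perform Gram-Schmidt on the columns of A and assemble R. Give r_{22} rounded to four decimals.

w_1 = (-2, -3, -2); ‖w_1‖ = 4.1231, so q_1 = (-0.4851, -0.7276, -0.4851).
q_1·w_2 = (-0.4851)·(-3) + (-0.7276)·(-1) + (-0.4851)·(-1) = 2.6679.
u_2 = w_2 − 2.6679·q_1 = (-1.7059, 0.9412, 0.2941).
r_{22} = ‖u_2‖ = 1.9704.

r_{22} = 1.9704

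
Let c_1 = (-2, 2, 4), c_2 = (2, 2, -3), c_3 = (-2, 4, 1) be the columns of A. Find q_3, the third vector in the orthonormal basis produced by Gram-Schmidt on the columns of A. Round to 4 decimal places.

q_3 = (-0.8616, 0.1231, -0.4924)

c_1 = (-2, 2, 4); ‖c_1‖ = 4.8990, so q_1 = (-0.4082, 0.4082, 0.8165).
q_1·c_2 = (-0.4082)·2 + 0.4082·2 + 0.8165·(-3) = -2.4495.
u_2 = c_2 + 2.4495·q_1 = (1.0000, 3.0000, -1.0000).
‖u_2‖ = 3.3166, so q_2 = (0.3015, 0.9045, -0.3015).
q_1·c_3 = (-0.4082)·(-2) + 0.4082·4 + 0.8165·1 = 3.2660; q_2·c_3 = 0.3015·(-2) + 0.9045·4 + (-0.3015)·1 = 2.7136.
u_3 = c_3 − 3.2660·q_1 − 2.7136·q_2 = (-1.4848, 0.2121, -0.8485).
‖u_3‖ = 1.7233, so q_3 = (-0.8616, 0.1231, -0.4924).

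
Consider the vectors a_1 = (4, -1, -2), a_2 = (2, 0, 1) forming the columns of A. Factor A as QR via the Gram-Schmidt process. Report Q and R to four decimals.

Q = [[0.8729, 0.4729], [-0.2182, 0.1576], [-0.4364, 0.8669]], R = [[4.5826, 1.3093], [0.0000, 1.8127]]

a_1 = (4, -1, -2); ‖a_1‖ = 4.5826, so e_1 = (0.8729, -0.2182, -0.4364).
e_1·a_2 = 0.8729·2 + (-0.2182)·0 + (-0.4364)·1 = 1.3093.
u_2 = a_2 − 1.3093·e_1 = (0.8571, 0.2857, 1.5714).
‖u_2‖ = 1.8127, so e_2 = (0.4729, 0.1576, 0.8669).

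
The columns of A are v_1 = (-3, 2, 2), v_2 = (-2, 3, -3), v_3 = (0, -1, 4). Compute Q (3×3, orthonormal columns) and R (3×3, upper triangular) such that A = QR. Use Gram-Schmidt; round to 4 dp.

Q = [[-0.7276, -0.2111, 0.6527], [0.4851, 0.5145, 0.7071], [0.4851, -0.8311, 0.2720]], R = [[4.1231, 1.4552, 1.4552], [0.0000, 4.4590, -3.8389], [0.0000, 0.0000, 0.3807]]

e_1 = v_1/‖v_1‖ = (-3, 2, 2)/4.1231 = (-0.7276, 0.4851, 0.4851).
r_{12} = e_1·v_2 = 1.4552.
u_2 = v_2 − 1.4552·e_1 = (-0.9412, 2.2941, -3.7059).
‖u_2‖ = 4.4590, so e_2 = (-0.2111, 0.5145, -0.8311).
r_{13} = e_1·v_3 = 1.4552; r_{23} = e_2·v_3 = -3.8389.
u_3 = v_3 − 1.4552·e_1 + 3.8389·e_2 = (0.2485, 0.2692, 0.1036).
‖u_3‖ = 0.3807, so e_3 = (0.6527, 0.7071, 0.2720).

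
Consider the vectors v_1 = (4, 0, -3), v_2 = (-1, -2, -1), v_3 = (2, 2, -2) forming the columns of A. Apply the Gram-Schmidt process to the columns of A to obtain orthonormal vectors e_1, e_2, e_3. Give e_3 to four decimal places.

v_1 = (4, 0, -3); ‖v_1‖ = 5.0000, so e_1 = (0.8000, 0.0000, -0.6000).
e_1·v_2 = 0.8000·(-1) + 0.0000·(-2) + (-0.6000)·(-1) = -0.2000.
u_2 = v_2 + 0.2000·e_1 = (-0.8400, -2.0000, -1.1200).
‖u_2‖ = 2.4413, so e_2 = (-0.3441, -0.8192, -0.4588).
e_1·v_3 = 0.8000·2 + 0.0000·2 + (-0.6000)·(-2) = 2.8000; e_2·v_3 = (-0.3441)·2 + (-0.8192)·2 + (-0.4588)·(-2) = -1.4091.
u_3 = v_3 − 2.8000·e_1 + 1.4091·e_2 = (-0.7248, 0.8456, -0.9664).
‖u_3‖ = 1.4746, so e_3 = (-0.4915, 0.5735, -0.6554).

e_3 = (-0.4915, 0.5735, -0.6554)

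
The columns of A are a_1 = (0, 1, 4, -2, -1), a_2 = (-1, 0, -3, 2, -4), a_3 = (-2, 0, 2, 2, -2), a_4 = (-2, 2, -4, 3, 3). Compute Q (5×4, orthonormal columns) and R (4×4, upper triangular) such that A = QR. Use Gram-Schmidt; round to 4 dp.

e_1 = a_1/‖a_1‖ = (0, 1, 4, -2, -1)/4.6904 = (0.0000, 0.2132, 0.8528, -0.4264, -0.2132).
r_{12} = e_1·a_2 = -2.5584.
u_2 = a_2 + 2.5584·e_1 = (-1.0000, 0.5455, -0.8182, 0.9091, -4.5455).
‖u_2‖ = 4.8430, so e_2 = (-0.2065, 0.1126, -0.1689, 0.1877, -0.9386).
r_{13} = e_1·a_3 = 1.2792; r_{23} = e_2·a_3 = 2.3276.
u_3 = a_3 − 1.2792·e_1 − 2.3276·e_2 = (-1.5194, -0.5349, 1.3023, 2.1085, 0.4574).
‖u_3‖ = 2.9909, so e_3 = (-0.5080, -0.1788, 0.4354, 0.7050, 0.1529).
r_{14} = e_1·a_4 = -4.9036; r_{24} = e_2·a_4 = -0.9386; r_{34} = e_3·a_4 = 1.4903.
u_4 = a_4 + 4.9036·e_1 + 0.9386·e_2 − 1.4903·e_3 = (-1.4367, 3.4177, -0.6256, 0.0347, 0.8458).
‖u_4‖ = 3.8539, so e_4 = (-0.3728, 0.8868, -0.1623, 0.0090, 0.2195).

Q = [[0.0000, -0.2065, -0.5080, -0.3728], [0.2132, 0.1126, -0.1788, 0.8868], [0.8528, -0.1689, 0.4354, -0.1623], [-0.4264, 0.1877, 0.7050, 0.0090], [-0.2132, -0.9386, 0.1529, 0.2195]], R = [[4.6904, -2.5584, 1.2792, -4.9036], [0.0000, 4.8430, 2.3276, -0.9386], [0.0000, 0.0000, 2.9909, 1.4903], [0.0000, 0.0000, 0.0000, 3.8539]]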